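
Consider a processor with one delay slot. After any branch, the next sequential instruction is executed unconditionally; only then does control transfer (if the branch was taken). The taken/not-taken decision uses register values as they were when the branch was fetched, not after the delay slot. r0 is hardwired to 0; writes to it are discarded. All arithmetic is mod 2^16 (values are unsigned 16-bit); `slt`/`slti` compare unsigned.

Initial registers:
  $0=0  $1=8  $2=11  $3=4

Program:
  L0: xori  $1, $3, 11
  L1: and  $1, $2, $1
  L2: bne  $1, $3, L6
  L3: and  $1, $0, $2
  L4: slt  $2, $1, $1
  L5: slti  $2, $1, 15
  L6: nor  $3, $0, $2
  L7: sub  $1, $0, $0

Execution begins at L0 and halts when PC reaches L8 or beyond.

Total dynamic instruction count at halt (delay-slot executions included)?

  step pc=0: xori  $1, $3, 11  regs=(0,15,11,4)
  step pc=1: and  $1, $2, $1  regs=(0,11,11,4)
  step pc=2: bne  $1, $3, L6  cond=T  regs=(0,11,11,4)
  step pc=3: and  $1, $0, $2  regs=(0,0,11,4)
  step pc=6: nor  $3, $0, $2  regs=(0,0,11,65524)
  step pc=7: sub  $1, $0, $0  regs=(0,0,11,65524)

6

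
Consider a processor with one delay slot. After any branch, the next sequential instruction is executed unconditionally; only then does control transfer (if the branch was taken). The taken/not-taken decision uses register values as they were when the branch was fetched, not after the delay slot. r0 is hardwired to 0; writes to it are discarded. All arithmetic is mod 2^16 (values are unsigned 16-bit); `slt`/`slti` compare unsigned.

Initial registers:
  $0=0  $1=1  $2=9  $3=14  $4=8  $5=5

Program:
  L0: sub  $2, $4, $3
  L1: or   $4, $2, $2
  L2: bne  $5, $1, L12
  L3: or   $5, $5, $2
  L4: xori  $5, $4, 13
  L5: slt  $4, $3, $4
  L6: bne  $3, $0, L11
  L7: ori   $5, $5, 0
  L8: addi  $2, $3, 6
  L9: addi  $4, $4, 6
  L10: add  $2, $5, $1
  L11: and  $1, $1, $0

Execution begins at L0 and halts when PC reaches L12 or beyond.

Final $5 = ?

65535

  step pc=0: sub  $2, $4, $3  regs=(0,1,65530,14,8,5)
  step pc=1: or   $4, $2, $2  regs=(0,1,65530,14,65530,5)
  step pc=2: bne  $5, $1, L12  cond=T  regs=(0,1,65530,14,65530,5)
  step pc=3: or   $5, $5, $2  regs=(0,1,65530,14,65530,65535)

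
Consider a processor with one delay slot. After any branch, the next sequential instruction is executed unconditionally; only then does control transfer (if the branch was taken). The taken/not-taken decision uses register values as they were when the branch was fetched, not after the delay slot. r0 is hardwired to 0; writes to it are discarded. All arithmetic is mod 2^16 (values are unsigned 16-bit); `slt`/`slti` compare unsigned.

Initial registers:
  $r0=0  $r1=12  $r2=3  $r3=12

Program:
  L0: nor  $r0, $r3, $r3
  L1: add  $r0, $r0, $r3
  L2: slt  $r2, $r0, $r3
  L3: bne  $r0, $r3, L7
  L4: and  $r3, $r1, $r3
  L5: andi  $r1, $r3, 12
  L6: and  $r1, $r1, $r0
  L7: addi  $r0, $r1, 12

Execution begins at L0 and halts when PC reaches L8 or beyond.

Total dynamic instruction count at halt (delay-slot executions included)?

[0] nor  $r0, $r3, $r3  →  {$r0:0, $r1:12, $r2:3, $r3:12}
[1] add  $r0, $r0, $r3  →  {$r0:0, $r1:12, $r2:3, $r3:12}
[2] slt  $r2, $r0, $r3  →  {$r0:0, $r1:12, $r2:1, $r3:12}
[3] bne  $r0, $r3, L7  →  {$r0:0, $r1:12, $r2:1, $r3:12}  ⟨branch taken⟩
[4] and  $r3, $r1, $r3  →  {$r0:0, $r1:12, $r2:1, $r3:12}
[7] addi  $r0, $r1, 12  →  {$r0:0, $r1:12, $r2:1, $r3:12}

6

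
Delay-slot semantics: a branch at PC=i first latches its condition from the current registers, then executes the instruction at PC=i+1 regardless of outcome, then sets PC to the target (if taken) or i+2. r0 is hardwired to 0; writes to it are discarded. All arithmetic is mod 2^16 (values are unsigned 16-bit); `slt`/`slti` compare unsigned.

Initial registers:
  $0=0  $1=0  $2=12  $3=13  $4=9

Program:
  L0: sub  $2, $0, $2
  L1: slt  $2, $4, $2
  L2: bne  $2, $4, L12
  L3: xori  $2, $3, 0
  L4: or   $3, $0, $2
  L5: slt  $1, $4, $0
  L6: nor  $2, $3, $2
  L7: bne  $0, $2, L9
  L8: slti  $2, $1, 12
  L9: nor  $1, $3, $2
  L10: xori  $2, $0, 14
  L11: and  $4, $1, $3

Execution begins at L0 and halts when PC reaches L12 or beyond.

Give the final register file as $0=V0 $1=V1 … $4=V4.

$0=0 $1=0 $2=13 $3=13 $4=9

  step pc=0: sub  $2, $0, $2  regs=(0,0,65524,13,9)
  step pc=1: slt  $2, $4, $2  regs=(0,0,1,13,9)
  step pc=2: bne  $2, $4, L12  cond=T  regs=(0,0,1,13,9)
  step pc=3: xori  $2, $3, 0  regs=(0,0,13,13,9)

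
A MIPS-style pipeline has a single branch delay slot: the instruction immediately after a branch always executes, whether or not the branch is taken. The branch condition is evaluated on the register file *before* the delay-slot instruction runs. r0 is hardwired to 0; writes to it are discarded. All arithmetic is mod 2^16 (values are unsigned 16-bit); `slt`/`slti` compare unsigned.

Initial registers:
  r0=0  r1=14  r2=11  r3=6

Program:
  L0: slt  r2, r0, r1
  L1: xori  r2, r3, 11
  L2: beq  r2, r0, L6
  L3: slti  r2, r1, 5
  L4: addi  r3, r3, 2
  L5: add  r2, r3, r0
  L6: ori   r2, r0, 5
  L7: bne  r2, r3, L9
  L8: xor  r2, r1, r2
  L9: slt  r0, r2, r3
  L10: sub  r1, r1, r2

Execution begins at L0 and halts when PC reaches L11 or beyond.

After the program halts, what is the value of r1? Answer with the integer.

3

PC=0  slt  r2, r0, r1        | r0=0 r1=14 r2=1 r3=6
PC=1  xori  r2, r3, 11       | r0=0 r1=14 r2=13 r3=6
PC=2  beq  r2, r0, L6        | r0=0 r1=14 r2=13 r3=6  [not taken]
PC=3  slti  r2, r1, 5        | r0=0 r1=14 r2=0 r3=6
PC=4  addi  r3, r3, 2        | r0=0 r1=14 r2=0 r3=8
PC=5  add  r2, r3, r0        | r0=0 r1=14 r2=8 r3=8
PC=6  ori   r2, r0, 5        | r0=0 r1=14 r2=5 r3=8
PC=7  bne  r2, r3, L9        | r0=0 r1=14 r2=5 r3=8  [TAKEN]
PC=8  xor  r2, r1, r2        | r0=0 r1=14 r2=11 r3=8
PC=9  slt  r0, r2, r3        | r0=0 r1=14 r2=11 r3=8
PC=10 sub  r1, r1, r2        | r0=0 r1=3 r2=11 r3=8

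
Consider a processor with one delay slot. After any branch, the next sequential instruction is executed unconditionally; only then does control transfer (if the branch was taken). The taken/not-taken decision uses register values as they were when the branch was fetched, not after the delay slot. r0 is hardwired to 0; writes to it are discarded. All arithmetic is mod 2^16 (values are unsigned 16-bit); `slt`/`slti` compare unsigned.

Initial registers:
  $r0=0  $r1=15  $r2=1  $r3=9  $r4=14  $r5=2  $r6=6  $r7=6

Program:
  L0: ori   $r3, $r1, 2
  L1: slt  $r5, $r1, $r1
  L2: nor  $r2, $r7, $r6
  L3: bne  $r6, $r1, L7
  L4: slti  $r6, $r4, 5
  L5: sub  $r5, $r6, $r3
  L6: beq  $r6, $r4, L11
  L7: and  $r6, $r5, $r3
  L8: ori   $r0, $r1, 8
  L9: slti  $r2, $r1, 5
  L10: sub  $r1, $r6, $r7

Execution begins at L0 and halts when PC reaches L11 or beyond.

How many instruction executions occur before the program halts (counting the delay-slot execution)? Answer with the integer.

  step pc=0: ori   $r3, $r1, 2  regs=(0,15,1,15,14,2,6,6)
  step pc=1: slt  $r5, $r1, $r1  regs=(0,15,1,15,14,0,6,6)
  step pc=2: nor  $r2, $r7, $r6  regs=(0,15,65529,15,14,0,6,6)
  step pc=3: bne  $r6, $r1, L7  cond=T  regs=(0,15,65529,15,14,0,6,6)
  step pc=4: slti  $r6, $r4, 5  regs=(0,15,65529,15,14,0,0,6)
  step pc=7: and  $r6, $r5, $r3  regs=(0,15,65529,15,14,0,0,6)
  step pc=8: ori   $r0, $r1, 8  regs=(0,15,65529,15,14,0,0,6)
  step pc=9: slti  $r2, $r1, 5  regs=(0,15,0,15,14,0,0,6)
  step pc=10: sub  $r1, $r6, $r7  regs=(0,65530,0,15,14,0,0,6)

9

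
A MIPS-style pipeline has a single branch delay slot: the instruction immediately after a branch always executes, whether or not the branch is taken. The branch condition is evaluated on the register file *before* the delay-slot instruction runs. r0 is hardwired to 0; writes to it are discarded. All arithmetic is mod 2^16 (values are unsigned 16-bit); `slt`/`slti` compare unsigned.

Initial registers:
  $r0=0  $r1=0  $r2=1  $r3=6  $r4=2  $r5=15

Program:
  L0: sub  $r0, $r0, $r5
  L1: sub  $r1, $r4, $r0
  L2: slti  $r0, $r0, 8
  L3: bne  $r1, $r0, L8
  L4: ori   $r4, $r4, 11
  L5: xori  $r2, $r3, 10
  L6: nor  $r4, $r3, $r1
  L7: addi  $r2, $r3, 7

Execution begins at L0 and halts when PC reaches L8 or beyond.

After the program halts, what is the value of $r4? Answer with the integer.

  step pc=0: sub  $r0, $r0, $r5  regs=(0,0,1,6,2,15)
  step pc=1: sub  $r1, $r4, $r0  regs=(0,2,1,6,2,15)
  step pc=2: slti  $r0, $r0, 8  regs=(0,2,1,6,2,15)
  step pc=3: bne  $r1, $r0, L8  cond=T  regs=(0,2,1,6,2,15)
  step pc=4: ori   $r4, $r4, 11  regs=(0,2,1,6,11,15)

11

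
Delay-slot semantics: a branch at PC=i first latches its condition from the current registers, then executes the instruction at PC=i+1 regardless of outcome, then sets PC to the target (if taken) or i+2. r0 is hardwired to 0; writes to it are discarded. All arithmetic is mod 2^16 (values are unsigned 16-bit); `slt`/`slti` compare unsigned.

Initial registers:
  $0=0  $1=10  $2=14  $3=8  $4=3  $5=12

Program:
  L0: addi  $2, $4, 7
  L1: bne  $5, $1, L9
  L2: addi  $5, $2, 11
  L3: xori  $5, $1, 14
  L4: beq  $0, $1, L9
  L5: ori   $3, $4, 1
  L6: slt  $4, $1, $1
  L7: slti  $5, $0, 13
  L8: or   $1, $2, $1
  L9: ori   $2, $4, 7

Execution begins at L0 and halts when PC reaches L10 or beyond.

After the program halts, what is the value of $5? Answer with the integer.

21

PC=0  addi  $2, $4, 7        | $0=0 $1=10 $2=10 $3=8 $4=3 $5=12
PC=1  bne  $5, $1, L9        | $0=0 $1=10 $2=10 $3=8 $4=3 $5=12  [TAKEN]
PC=2  addi  $5, $2, 11       | $0=0 $1=10 $2=10 $3=8 $4=3 $5=21
PC=9  ori   $2, $4, 7        | $0=0 $1=10 $2=7 $3=8 $4=3 $5=21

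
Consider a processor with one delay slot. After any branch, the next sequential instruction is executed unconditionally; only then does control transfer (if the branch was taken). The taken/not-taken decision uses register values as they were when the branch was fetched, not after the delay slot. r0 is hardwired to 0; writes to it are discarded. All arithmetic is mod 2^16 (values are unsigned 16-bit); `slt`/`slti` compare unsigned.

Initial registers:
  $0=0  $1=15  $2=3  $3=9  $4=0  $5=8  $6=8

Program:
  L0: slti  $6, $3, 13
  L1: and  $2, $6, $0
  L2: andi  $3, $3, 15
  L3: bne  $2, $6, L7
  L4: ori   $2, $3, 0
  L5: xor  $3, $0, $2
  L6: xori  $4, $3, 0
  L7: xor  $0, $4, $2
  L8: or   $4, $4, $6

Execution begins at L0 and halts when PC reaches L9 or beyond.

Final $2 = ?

9

  step pc=0: slti  $6, $3, 13  regs=(0,15,3,9,0,8,1)
  step pc=1: and  $2, $6, $0  regs=(0,15,0,9,0,8,1)
  step pc=2: andi  $3, $3, 15  regs=(0,15,0,9,0,8,1)
  step pc=3: bne  $2, $6, L7  cond=T  regs=(0,15,0,9,0,8,1)
  step pc=4: ori   $2, $3, 0  regs=(0,15,9,9,0,8,1)
  step pc=7: xor  $0, $4, $2  regs=(0,15,9,9,0,8,1)
  step pc=8: or   $4, $4, $6  regs=(0,15,9,9,1,8,1)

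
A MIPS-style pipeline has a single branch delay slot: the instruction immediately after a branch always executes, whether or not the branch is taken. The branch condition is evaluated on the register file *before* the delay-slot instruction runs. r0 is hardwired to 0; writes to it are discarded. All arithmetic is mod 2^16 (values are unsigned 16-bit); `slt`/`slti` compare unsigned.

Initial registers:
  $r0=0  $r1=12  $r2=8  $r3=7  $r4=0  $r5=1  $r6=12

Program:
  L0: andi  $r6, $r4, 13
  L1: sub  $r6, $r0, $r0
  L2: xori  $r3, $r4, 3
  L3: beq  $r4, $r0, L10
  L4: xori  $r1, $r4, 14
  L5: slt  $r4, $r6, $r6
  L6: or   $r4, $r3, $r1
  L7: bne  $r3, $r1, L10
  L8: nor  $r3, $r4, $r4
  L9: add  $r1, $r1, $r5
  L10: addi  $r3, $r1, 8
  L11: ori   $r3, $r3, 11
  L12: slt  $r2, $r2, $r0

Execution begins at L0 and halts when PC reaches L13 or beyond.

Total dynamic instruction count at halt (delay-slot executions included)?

8

PC=0  andi  $r6, $r4, 13     | $r0=0 $r1=12 $r2=8 $r3=7 $r4=0 $r5=1 $r6=0
PC=1  sub  $r6, $r0, $r0     | $r0=0 $r1=12 $r2=8 $r3=7 $r4=0 $r5=1 $r6=0
PC=2  xori  $r3, $r4, 3      | $r0=0 $r1=12 $r2=8 $r3=3 $r4=0 $r5=1 $r6=0
PC=3  beq  $r4, $r0, L10     | $r0=0 $r1=12 $r2=8 $r3=3 $r4=0 $r5=1 $r6=0  [TAKEN]
PC=4  xori  $r1, $r4, 14     | $r0=0 $r1=14 $r2=8 $r3=3 $r4=0 $r5=1 $r6=0
PC=10 addi  $r3, $r1, 8      | $r0=0 $r1=14 $r2=8 $r3=22 $r4=0 $r5=1 $r6=0
PC=11 ori   $r3, $r3, 11     | $r0=0 $r1=14 $r2=8 $r3=31 $r4=0 $r5=1 $r6=0
PC=12 slt  $r2, $r2, $r0     | $r0=0 $r1=14 $r2=0 $r3=31 $r4=0 $r5=1 $r6=0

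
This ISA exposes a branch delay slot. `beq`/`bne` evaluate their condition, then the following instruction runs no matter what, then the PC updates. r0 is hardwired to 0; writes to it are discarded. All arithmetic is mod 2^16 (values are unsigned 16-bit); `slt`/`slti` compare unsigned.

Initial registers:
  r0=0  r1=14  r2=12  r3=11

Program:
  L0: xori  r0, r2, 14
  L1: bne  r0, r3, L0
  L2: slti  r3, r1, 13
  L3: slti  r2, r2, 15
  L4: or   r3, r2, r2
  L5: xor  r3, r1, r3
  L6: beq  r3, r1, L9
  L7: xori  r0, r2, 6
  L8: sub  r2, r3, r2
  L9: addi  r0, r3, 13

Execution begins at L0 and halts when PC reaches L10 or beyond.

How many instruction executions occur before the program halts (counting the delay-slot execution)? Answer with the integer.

PC=0  xori  r0, r2, 14       | r0=0 r1=14 r2=12 r3=11
PC=1  bne  r0, r3, L0        | r0=0 r1=14 r2=12 r3=11  [TAKEN]
PC=2  slti  r3, r1, 13       | r0=0 r1=14 r2=12 r3=0
PC=0  xori  r0, r2, 14       | r0=0 r1=14 r2=12 r3=0
PC=1  bne  r0, r3, L0        | r0=0 r1=14 r2=12 r3=0  [not taken]
PC=2  slti  r3, r1, 13       | r0=0 r1=14 r2=12 r3=0
PC=3  slti  r2, r2, 15       | r0=0 r1=14 r2=1 r3=0
PC=4  or   r3, r2, r2        | r0=0 r1=14 r2=1 r3=1
PC=5  xor  r3, r1, r3        | r0=0 r1=14 r2=1 r3=15
PC=6  beq  r3, r1, L9        | r0=0 r1=14 r2=1 r3=15  [not taken]
PC=7  xori  r0, r2, 6        | r0=0 r1=14 r2=1 r3=15
PC=8  sub  r2, r3, r2        | r0=0 r1=14 r2=14 r3=15
PC=9  addi  r0, r3, 13       | r0=0 r1=14 r2=14 r3=15

13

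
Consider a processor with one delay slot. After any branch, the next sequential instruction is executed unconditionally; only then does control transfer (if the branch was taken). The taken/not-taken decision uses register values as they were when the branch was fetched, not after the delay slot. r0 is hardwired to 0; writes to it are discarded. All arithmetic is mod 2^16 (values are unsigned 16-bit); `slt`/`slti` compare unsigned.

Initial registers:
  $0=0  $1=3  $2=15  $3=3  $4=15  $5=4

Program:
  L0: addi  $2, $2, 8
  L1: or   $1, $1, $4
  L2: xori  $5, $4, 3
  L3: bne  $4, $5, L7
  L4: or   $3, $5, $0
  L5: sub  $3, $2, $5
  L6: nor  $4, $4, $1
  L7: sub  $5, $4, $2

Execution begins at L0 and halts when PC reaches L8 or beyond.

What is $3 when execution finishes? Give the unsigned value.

12

PC=0  addi  $2, $2, 8        | $0=0 $1=3 $2=23 $3=3 $4=15 $5=4
PC=1  or   $1, $1, $4        | $0=0 $1=15 $2=23 $3=3 $4=15 $5=4
PC=2  xori  $5, $4, 3        | $0=0 $1=15 $2=23 $3=3 $4=15 $5=12
PC=3  bne  $4, $5, L7        | $0=0 $1=15 $2=23 $3=3 $4=15 $5=12  [TAKEN]
PC=4  or   $3, $5, $0        | $0=0 $1=15 $2=23 $3=12 $4=15 $5=12
PC=7  sub  $5, $4, $2        | $0=0 $1=15 $2=23 $3=12 $4=15 $5=65528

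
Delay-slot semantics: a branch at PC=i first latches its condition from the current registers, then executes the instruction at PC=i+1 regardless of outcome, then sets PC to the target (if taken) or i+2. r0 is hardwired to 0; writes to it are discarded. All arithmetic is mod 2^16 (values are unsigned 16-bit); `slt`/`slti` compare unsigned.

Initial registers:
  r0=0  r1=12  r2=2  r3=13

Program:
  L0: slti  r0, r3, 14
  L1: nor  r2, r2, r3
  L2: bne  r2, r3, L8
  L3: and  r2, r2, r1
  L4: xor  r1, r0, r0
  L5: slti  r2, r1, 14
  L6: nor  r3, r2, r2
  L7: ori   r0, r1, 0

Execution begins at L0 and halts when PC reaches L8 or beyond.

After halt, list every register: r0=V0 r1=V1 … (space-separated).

  step pc=0: slti  r0, r3, 14  regs=(0,12,2,13)
  step pc=1: nor  r2, r2, r3  regs=(0,12,65520,13)
  step pc=2: bne  r2, r3, L8  cond=T  regs=(0,12,65520,13)
  step pc=3: and  r2, r2, r1  regs=(0,12,0,13)

r0=0 r1=12 r2=0 r3=13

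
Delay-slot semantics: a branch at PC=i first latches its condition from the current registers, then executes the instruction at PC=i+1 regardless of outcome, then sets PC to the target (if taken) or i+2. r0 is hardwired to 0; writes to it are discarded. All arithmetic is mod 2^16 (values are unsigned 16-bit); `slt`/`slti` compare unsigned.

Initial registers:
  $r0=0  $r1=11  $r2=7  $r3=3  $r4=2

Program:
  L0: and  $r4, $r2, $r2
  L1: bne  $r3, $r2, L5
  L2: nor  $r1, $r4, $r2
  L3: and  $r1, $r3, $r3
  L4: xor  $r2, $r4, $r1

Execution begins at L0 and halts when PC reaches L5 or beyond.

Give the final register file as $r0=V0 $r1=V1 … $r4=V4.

#0 and  $r4, $r2, $r2 ; 0/11/7/3/7
#1 bne  $r3, $r2, L5 ; 0/11/7/3/7 ; →target
#2 nor  $r1, $r4, $r2 ; 0/65528/7/3/7

$r0=0 $r1=65528 $r2=7 $r3=3 $r4=7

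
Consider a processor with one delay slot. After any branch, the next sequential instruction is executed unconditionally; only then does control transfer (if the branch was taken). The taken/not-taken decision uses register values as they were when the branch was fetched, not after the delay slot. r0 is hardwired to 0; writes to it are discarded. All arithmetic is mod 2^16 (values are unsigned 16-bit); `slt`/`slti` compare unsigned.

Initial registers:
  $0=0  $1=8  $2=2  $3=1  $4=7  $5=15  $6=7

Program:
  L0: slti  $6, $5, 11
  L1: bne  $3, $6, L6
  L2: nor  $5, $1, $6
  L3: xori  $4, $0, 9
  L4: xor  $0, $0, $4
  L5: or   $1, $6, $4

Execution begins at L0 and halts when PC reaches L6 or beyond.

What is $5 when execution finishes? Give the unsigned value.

65527

  step pc=0: slti  $6, $5, 11  regs=(0,8,2,1,7,15,0)
  step pc=1: bne  $3, $6, L6  cond=T  regs=(0,8,2,1,7,15,0)
  step pc=2: nor  $5, $1, $6  regs=(0,8,2,1,7,65527,0)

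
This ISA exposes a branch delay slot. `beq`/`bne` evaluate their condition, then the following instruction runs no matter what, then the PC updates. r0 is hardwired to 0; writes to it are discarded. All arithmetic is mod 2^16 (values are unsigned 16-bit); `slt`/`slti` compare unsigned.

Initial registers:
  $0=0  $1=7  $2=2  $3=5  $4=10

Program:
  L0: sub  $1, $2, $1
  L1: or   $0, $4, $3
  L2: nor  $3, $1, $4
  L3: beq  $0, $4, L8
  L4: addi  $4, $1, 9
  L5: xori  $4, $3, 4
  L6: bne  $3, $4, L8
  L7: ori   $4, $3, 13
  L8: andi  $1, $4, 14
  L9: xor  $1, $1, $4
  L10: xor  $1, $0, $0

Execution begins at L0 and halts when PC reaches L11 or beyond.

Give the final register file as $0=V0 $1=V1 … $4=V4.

#0 sub  $1, $2, $1 ; 0/65531/2/5/10
#1 or   $0, $4, $3 ; 0/65531/2/5/10
#2 nor  $3, $1, $4 ; 0/65531/2/4/10
#3 beq  $0, $4, L8 ; 0/65531/2/4/10 ; →fallthru
#4 addi  $4, $1, 9 ; 0/65531/2/4/4
#5 xori  $4, $3, 4 ; 0/65531/2/4/0
#6 bne  $3, $4, L8 ; 0/65531/2/4/0 ; →target
#7 ori   $4, $3, 13 ; 0/65531/2/4/13
#8 andi  $1, $4, 14 ; 0/12/2/4/13
#9 xor  $1, $1, $4 ; 0/1/2/4/13
#10 xor  $1, $0, $0 ; 0/0/2/4/13

$0=0 $1=0 $2=2 $3=4 $4=13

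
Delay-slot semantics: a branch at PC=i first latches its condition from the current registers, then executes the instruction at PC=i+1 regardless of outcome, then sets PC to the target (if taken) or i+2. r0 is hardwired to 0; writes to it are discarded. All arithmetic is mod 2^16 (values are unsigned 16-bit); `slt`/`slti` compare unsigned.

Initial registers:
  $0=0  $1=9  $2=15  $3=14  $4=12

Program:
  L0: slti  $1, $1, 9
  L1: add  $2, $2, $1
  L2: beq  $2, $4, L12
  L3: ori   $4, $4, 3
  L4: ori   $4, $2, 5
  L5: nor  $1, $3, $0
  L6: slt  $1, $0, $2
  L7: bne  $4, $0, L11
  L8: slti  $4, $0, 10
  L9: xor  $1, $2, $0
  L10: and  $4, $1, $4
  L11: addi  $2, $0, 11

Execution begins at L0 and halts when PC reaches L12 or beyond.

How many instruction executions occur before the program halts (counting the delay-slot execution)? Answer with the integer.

10

#0 slti  $1, $1, 9 ; 0/0/15/14/12
#1 add  $2, $2, $1 ; 0/0/15/14/12
#2 beq  $2, $4, L12 ; 0/0/15/14/12 ; →fallthru
#3 ori   $4, $4, 3 ; 0/0/15/14/15
#4 ori   $4, $2, 5 ; 0/0/15/14/15
#5 nor  $1, $3, $0 ; 0/65521/15/14/15
#6 slt  $1, $0, $2 ; 0/1/15/14/15
#7 bne  $4, $0, L11 ; 0/1/15/14/15 ; →target
#8 slti  $4, $0, 10 ; 0/1/15/14/1
#11 addi  $2, $0, 11 ; 0/1/11/14/1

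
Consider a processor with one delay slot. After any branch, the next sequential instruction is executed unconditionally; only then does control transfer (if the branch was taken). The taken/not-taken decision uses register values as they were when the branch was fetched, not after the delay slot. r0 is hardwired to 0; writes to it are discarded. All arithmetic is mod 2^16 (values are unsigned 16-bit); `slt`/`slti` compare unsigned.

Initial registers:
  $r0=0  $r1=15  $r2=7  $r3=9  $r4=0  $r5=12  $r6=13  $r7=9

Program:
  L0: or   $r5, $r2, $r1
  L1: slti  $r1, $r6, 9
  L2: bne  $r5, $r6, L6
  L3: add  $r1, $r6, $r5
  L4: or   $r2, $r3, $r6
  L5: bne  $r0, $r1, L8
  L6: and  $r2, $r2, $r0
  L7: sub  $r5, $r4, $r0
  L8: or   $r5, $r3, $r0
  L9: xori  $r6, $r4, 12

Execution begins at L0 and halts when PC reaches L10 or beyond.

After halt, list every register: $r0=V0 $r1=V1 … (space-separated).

$r0=0 $r1=28 $r2=0 $r3=9 $r4=0 $r5=9 $r6=12 $r7=9

  step pc=0: or   $r5, $r2, $r1  regs=(0,15,7,9,0,15,13,9)
  step pc=1: slti  $r1, $r6, 9  regs=(0,0,7,9,0,15,13,9)
  step pc=2: bne  $r5, $r6, L6  cond=T  regs=(0,0,7,9,0,15,13,9)
  step pc=3: add  $r1, $r6, $r5  regs=(0,28,7,9,0,15,13,9)
  step pc=6: and  $r2, $r2, $r0  regs=(0,28,0,9,0,15,13,9)
  step pc=7: sub  $r5, $r4, $r0  regs=(0,28,0,9,0,0,13,9)
  step pc=8: or   $r5, $r3, $r0  regs=(0,28,0,9,0,9,13,9)
  step pc=9: xori  $r6, $r4, 12  regs=(0,28,0,9,0,9,12,9)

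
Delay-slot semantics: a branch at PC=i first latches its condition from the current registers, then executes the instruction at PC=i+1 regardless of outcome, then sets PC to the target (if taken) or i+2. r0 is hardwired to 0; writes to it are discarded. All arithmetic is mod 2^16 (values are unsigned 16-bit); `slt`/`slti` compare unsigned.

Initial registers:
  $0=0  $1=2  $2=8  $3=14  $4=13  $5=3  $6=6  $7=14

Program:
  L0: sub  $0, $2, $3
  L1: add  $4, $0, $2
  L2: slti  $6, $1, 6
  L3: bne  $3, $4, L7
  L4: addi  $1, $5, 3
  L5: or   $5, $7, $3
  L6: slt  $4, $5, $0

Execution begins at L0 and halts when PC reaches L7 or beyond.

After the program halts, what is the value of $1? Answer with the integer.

6

PC=0  sub  $0, $2, $3        | $0=0 $1=2 $2=8 $3=14 $4=13 $5=3 $6=6 $7=14
PC=1  add  $4, $0, $2        | $0=0 $1=2 $2=8 $3=14 $4=8 $5=3 $6=6 $7=14
PC=2  slti  $6, $1, 6        | $0=0 $1=2 $2=8 $3=14 $4=8 $5=3 $6=1 $7=14
PC=3  bne  $3, $4, L7        | $0=0 $1=2 $2=8 $3=14 $4=8 $5=3 $6=1 $7=14  [TAKEN]
PC=4  addi  $1, $5, 3        | $0=0 $1=6 $2=8 $3=14 $4=8 $5=3 $6=1 $7=14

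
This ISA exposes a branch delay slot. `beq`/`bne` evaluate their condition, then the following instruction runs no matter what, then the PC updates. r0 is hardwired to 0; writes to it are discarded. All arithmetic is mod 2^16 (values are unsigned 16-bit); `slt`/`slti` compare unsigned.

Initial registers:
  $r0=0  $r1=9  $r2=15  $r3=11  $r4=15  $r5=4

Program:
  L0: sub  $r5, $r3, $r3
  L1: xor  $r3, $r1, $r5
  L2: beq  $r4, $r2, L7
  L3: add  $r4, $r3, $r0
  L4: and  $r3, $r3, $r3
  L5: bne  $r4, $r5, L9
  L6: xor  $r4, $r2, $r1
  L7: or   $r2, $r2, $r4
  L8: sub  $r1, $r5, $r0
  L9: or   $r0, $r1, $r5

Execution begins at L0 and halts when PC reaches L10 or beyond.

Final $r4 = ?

#0 sub  $r5, $r3, $r3 ; 0/9/15/11/15/0
#1 xor  $r3, $r1, $r5 ; 0/9/15/9/15/0
#2 beq  $r4, $r2, L7 ; 0/9/15/9/15/0 ; →target
#3 add  $r4, $r3, $r0 ; 0/9/15/9/9/0
#7 or   $r2, $r2, $r4 ; 0/9/15/9/9/0
#8 sub  $r1, $r5, $r0 ; 0/0/15/9/9/0
#9 or   $r0, $r1, $r5 ; 0/0/15/9/9/0

9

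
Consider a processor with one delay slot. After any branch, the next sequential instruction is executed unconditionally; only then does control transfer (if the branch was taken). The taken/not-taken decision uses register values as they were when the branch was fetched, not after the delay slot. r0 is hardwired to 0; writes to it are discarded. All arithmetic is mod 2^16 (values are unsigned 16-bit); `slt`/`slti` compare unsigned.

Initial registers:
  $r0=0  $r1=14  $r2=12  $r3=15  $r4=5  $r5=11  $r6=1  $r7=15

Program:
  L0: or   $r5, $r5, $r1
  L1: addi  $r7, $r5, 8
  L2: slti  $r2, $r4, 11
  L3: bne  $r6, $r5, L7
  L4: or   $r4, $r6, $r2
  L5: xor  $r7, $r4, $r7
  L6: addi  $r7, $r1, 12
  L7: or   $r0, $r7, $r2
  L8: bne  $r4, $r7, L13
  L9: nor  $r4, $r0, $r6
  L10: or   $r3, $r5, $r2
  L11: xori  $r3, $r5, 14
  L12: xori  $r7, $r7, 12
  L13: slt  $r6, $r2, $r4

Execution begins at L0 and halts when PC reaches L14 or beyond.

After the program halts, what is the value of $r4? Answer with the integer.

65534

PC=0  or   $r5, $r5, $r1     | $r0=0 $r1=14 $r2=12 $r3=15 $r4=5 $r5=15 $r6=1 $r7=15
PC=1  addi  $r7, $r5, 8      | $r0=0 $r1=14 $r2=12 $r3=15 $r4=5 $r5=15 $r6=1 $r7=23
PC=2  slti  $r2, $r4, 11     | $r0=0 $r1=14 $r2=1 $r3=15 $r4=5 $r5=15 $r6=1 $r7=23
PC=3  bne  $r6, $r5, L7      | $r0=0 $r1=14 $r2=1 $r3=15 $r4=5 $r5=15 $r6=1 $r7=23  [TAKEN]
PC=4  or   $r4, $r6, $r2     | $r0=0 $r1=14 $r2=1 $r3=15 $r4=1 $r5=15 $r6=1 $r7=23
PC=7  or   $r0, $r7, $r2     | $r0=0 $r1=14 $r2=1 $r3=15 $r4=1 $r5=15 $r6=1 $r7=23
PC=8  bne  $r4, $r7, L13     | $r0=0 $r1=14 $r2=1 $r3=15 $r4=1 $r5=15 $r6=1 $r7=23  [TAKEN]
PC=9  nor  $r4, $r0, $r6     | $r0=0 $r1=14 $r2=1 $r3=15 $r4=65534 $r5=15 $r6=1 $r7=23
PC=13 slt  $r6, $r2, $r4     | $r0=0 $r1=14 $r2=1 $r3=15 $r4=65534 $r5=15 $r6=1 $r7=23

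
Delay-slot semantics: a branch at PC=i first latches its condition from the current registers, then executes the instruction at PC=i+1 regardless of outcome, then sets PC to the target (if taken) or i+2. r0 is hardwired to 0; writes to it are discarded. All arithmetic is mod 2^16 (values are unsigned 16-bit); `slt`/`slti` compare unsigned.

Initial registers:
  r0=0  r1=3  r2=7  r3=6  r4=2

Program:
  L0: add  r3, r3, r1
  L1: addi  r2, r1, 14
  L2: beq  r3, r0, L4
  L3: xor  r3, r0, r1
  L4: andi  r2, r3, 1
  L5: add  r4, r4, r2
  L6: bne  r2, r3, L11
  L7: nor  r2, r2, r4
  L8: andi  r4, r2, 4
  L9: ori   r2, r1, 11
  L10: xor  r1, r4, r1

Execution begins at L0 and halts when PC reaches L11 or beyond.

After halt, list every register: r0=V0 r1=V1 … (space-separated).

r0=0 r1=3 r2=65532 r3=3 r4=3

[0] add  r3, r3, r1  →  {r0:0, r1:3, r2:7, r3:9, r4:2}
[1] addi  r2, r1, 14  →  {r0:0, r1:3, r2:17, r3:9, r4:2}
[2] beq  r3, r0, L4  →  {r0:0, r1:3, r2:17, r3:9, r4:2}  ⟨branch fallthrough⟩
[3] xor  r3, r0, r1  →  {r0:0, r1:3, r2:17, r3:3, r4:2}
[4] andi  r2, r3, 1  →  {r0:0, r1:3, r2:1, r3:3, r4:2}
[5] add  r4, r4, r2  →  {r0:0, r1:3, r2:1, r3:3, r4:3}
[6] bne  r2, r3, L11  →  {r0:0, r1:3, r2:1, r3:3, r4:3}  ⟨branch taken⟩
[7] nor  r2, r2, r4  →  {r0:0, r1:3, r2:65532, r3:3, r4:3}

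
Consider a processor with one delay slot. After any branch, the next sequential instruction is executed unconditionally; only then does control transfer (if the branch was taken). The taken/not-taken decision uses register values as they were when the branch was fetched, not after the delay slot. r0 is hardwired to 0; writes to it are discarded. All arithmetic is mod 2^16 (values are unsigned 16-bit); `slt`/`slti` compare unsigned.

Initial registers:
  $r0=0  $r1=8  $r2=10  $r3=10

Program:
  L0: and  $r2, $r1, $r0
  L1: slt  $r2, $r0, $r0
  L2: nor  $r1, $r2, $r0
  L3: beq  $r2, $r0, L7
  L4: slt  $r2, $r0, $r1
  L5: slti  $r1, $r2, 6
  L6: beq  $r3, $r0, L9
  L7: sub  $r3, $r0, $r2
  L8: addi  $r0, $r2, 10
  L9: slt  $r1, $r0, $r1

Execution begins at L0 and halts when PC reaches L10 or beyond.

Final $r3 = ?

[0] and  $r2, $r1, $r0  →  {$r0:0, $r1:8, $r2:0, $r3:10}
[1] slt  $r2, $r0, $r0  →  {$r0:0, $r1:8, $r2:0, $r3:10}
[2] nor  $r1, $r2, $r0  →  {$r0:0, $r1:65535, $r2:0, $r3:10}
[3] beq  $r2, $r0, L7  →  {$r0:0, $r1:65535, $r2:0, $r3:10}  ⟨branch taken⟩
[4] slt  $r2, $r0, $r1  →  {$r0:0, $r1:65535, $r2:1, $r3:10}
[7] sub  $r3, $r0, $r2  →  {$r0:0, $r1:65535, $r2:1, $r3:65535}
[8] addi  $r0, $r2, 10  →  {$r0:0, $r1:65535, $r2:1, $r3:65535}
[9] slt  $r1, $r0, $r1  →  {$r0:0, $r1:1, $r2:1, $r3:65535}

65535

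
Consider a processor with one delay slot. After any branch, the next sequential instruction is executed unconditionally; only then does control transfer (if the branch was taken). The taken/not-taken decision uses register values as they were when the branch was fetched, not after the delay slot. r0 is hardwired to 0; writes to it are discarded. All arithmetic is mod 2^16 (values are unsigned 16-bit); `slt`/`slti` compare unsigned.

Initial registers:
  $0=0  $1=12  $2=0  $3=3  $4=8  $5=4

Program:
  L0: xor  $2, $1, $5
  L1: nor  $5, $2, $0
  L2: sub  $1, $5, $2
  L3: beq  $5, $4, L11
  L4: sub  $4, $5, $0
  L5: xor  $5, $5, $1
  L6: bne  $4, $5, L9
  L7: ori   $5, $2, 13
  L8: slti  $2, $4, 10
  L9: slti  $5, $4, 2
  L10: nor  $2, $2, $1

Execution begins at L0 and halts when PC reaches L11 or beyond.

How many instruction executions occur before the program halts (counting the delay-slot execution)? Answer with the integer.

  step pc=0: xor  $2, $1, $5  regs=(0,12,8,3,8,4)
  step pc=1: nor  $5, $2, $0  regs=(0,12,8,3,8,65527)
  step pc=2: sub  $1, $5, $2  regs=(0,65519,8,3,8,65527)
  step pc=3: beq  $5, $4, L11  cond=F  regs=(0,65519,8,3,8,65527)
  step pc=4: sub  $4, $5, $0  regs=(0,65519,8,3,65527,65527)
  step pc=5: xor  $5, $5, $1  regs=(0,65519,8,3,65527,24)
  step pc=6: bne  $4, $5, L9  cond=T  regs=(0,65519,8,3,65527,24)
  step pc=7: ori   $5, $2, 13  regs=(0,65519,8,3,65527,13)
  step pc=9: slti  $5, $4, 2  regs=(0,65519,8,3,65527,0)
  step pc=10: nor  $2, $2, $1  regs=(0,65519,16,3,65527,0)

10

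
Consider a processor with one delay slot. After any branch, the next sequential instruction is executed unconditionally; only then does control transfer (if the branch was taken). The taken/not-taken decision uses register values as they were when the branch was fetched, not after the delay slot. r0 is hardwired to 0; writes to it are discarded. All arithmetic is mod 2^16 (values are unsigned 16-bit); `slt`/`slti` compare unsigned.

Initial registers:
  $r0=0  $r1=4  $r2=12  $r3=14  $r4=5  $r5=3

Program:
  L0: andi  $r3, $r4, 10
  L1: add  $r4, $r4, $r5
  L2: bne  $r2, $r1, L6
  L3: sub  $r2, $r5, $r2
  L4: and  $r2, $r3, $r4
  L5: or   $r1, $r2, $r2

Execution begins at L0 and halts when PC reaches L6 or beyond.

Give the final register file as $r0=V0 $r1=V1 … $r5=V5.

$r0=0 $r1=4 $r2=65527 $r3=0 $r4=8 $r5=3

#0 andi  $r3, $r4, 10 ; 0/4/12/0/5/3
#1 add  $r4, $r4, $r5 ; 0/4/12/0/8/3
#2 bne  $r2, $r1, L6 ; 0/4/12/0/8/3 ; →target
#3 sub  $r2, $r5, $r2 ; 0/4/65527/0/8/3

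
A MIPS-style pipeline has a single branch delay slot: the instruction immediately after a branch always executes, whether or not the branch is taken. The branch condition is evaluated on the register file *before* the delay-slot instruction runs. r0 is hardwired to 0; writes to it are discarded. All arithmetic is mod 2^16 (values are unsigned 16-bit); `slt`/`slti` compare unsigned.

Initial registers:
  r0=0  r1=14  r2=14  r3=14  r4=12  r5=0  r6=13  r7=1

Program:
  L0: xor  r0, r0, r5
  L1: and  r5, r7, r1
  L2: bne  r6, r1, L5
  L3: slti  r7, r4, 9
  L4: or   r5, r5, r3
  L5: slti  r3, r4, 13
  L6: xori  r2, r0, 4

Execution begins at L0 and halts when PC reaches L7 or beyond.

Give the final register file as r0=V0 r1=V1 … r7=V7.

r0=0 r1=14 r2=4 r3=1 r4=12 r5=0 r6=13 r7=0

PC=0  xor  r0, r0, r5        | r0=0 r1=14 r2=14 r3=14 r4=12 r5=0 r6=13 r7=1
PC=1  and  r5, r7, r1        | r0=0 r1=14 r2=14 r3=14 r4=12 r5=0 r6=13 r7=1
PC=2  bne  r6, r1, L5        | r0=0 r1=14 r2=14 r3=14 r4=12 r5=0 r6=13 r7=1  [TAKEN]
PC=3  slti  r7, r4, 9        | r0=0 r1=14 r2=14 r3=14 r4=12 r5=0 r6=13 r7=0
PC=5  slti  r3, r4, 13       | r0=0 r1=14 r2=14 r3=1 r4=12 r5=0 r6=13 r7=0
PC=6  xori  r2, r0, 4        | r0=0 r1=14 r2=4 r3=1 r4=12 r5=0 r6=13 r7=0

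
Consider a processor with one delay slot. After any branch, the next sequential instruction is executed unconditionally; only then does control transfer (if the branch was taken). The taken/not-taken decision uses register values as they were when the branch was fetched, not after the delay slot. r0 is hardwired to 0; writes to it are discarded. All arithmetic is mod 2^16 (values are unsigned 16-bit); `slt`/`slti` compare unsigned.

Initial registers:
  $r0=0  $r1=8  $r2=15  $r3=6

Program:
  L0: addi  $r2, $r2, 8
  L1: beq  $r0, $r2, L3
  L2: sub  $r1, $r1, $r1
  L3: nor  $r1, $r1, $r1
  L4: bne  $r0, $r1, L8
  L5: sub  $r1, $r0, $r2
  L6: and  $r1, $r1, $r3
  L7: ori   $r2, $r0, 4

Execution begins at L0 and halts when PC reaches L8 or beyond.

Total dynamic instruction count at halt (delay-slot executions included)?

6

  step pc=0: addi  $r2, $r2, 8  regs=(0,8,23,6)
  step pc=1: beq  $r0, $r2, L3  cond=F  regs=(0,8,23,6)
  step pc=2: sub  $r1, $r1, $r1  regs=(0,0,23,6)
  step pc=3: nor  $r1, $r1, $r1  regs=(0,65535,23,6)
  step pc=4: bne  $r0, $r1, L8  cond=T  regs=(0,65535,23,6)
  step pc=5: sub  $r1, $r0, $r2  regs=(0,65513,23,6)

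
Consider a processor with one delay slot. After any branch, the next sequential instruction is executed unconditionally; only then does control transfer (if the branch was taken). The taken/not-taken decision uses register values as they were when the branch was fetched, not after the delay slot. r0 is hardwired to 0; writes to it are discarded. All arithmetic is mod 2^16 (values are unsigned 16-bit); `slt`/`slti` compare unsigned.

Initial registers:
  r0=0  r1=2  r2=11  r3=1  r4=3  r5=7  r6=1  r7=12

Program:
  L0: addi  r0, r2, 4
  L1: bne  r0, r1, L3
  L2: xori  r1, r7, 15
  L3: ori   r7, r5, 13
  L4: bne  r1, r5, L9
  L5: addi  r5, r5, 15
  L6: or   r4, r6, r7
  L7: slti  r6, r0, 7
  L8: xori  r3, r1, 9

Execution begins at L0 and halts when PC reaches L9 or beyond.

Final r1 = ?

  step pc=0: addi  r0, r2, 4  regs=(0,2,11,1,3,7,1,12)
  step pc=1: bne  r0, r1, L3  cond=T  regs=(0,2,11,1,3,7,1,12)
  step pc=2: xori  r1, r7, 15  regs=(0,3,11,1,3,7,1,12)
  step pc=3: ori   r7, r5, 13  regs=(0,3,11,1,3,7,1,15)
  step pc=4: bne  r1, r5, L9  cond=T  regs=(0,3,11,1,3,7,1,15)
  step pc=5: addi  r5, r5, 15  regs=(0,3,11,1,3,22,1,15)

3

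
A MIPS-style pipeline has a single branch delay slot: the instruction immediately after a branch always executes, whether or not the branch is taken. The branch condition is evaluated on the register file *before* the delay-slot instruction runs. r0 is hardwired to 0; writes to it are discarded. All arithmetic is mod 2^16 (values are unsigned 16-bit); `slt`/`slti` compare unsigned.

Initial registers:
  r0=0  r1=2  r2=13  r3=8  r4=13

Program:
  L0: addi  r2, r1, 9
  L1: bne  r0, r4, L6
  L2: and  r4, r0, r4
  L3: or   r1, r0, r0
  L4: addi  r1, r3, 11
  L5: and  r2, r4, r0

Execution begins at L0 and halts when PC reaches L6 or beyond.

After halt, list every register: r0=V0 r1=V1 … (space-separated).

PC=0  addi  r2, r1, 9        | r0=0 r1=2 r2=11 r3=8 r4=13
PC=1  bne  r0, r4, L6        | r0=0 r1=2 r2=11 r3=8 r4=13  [TAKEN]
PC=2  and  r4, r0, r4        | r0=0 r1=2 r2=11 r3=8 r4=0

r0=0 r1=2 r2=11 r3=8 r4=0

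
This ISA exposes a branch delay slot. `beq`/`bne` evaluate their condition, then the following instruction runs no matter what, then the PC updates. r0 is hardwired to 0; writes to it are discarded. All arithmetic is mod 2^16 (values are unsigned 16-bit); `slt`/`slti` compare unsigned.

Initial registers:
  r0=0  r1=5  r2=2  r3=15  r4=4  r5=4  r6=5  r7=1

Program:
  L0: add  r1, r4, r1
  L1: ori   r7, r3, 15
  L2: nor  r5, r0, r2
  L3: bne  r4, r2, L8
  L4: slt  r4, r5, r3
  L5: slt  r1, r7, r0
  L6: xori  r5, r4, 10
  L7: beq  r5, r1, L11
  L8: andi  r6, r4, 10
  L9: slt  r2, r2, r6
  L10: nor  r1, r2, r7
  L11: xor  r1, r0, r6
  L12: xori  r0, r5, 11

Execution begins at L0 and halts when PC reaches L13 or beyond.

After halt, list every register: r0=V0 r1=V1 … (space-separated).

[0] add  r1, r4, r1  →  {r0:0, r1:9, r2:2, r3:15, r4:4, r5:4, r6:5, r7:1}
[1] ori   r7, r3, 15  →  {r0:0, r1:9, r2:2, r3:15, r4:4, r5:4, r6:5, r7:15}
[2] nor  r5, r0, r2  →  {r0:0, r1:9, r2:2, r3:15, r4:4, r5:65533, r6:5, r7:15}
[3] bne  r4, r2, L8  →  {r0:0, r1:9, r2:2, r3:15, r4:4, r5:65533, r6:5, r7:15}  ⟨branch taken⟩
[4] slt  r4, r5, r3  →  {r0:0, r1:9, r2:2, r3:15, r4:0, r5:65533, r6:5, r7:15}
[8] andi  r6, r4, 10  →  {r0:0, r1:9, r2:2, r3:15, r4:0, r5:65533, r6:0, r7:15}
[9] slt  r2, r2, r6  →  {r0:0, r1:9, r2:0, r3:15, r4:0, r5:65533, r6:0, r7:15}
[10] nor  r1, r2, r7  →  {r0:0, r1:65520, r2:0, r3:15, r4:0, r5:65533, r6:0, r7:15}
[11] xor  r1, r0, r6  →  {r0:0, r1:0, r2:0, r3:15, r4:0, r5:65533, r6:0, r7:15}
[12] xori  r0, r5, 11  →  {r0:0, r1:0, r2:0, r3:15, r4:0, r5:65533, r6:0, r7:15}

r0=0 r1=0 r2=0 r3=15 r4=0 r5=65533 r6=0 r7=15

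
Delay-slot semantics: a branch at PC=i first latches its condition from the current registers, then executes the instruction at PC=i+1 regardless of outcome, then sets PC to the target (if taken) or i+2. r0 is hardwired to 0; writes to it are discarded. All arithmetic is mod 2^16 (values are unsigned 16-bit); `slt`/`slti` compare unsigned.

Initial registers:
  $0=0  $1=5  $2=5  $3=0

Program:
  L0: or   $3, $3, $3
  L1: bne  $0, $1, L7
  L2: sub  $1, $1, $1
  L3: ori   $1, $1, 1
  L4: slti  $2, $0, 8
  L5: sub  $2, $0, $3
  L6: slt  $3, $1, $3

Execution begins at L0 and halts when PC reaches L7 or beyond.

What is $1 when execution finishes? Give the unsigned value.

0

#0 or   $3, $3, $3 ; 0/5/5/0
#1 bne  $0, $1, L7 ; 0/5/5/0 ; →target
#2 sub  $1, $1, $1 ; 0/0/5/0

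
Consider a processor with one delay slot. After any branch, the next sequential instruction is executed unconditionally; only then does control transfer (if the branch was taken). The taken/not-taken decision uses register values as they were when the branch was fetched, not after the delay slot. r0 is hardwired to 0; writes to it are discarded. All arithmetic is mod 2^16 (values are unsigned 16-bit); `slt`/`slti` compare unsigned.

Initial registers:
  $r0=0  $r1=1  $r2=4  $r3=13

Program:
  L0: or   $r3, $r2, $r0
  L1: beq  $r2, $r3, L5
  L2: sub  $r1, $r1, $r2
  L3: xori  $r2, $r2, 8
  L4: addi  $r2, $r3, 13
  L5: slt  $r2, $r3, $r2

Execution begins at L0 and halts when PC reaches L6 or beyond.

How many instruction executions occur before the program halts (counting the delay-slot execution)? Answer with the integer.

[0] or   $r3, $r2, $r0  →  {$r0:0, $r1:1, $r2:4, $r3:4}
[1] beq  $r2, $r3, L5  →  {$r0:0, $r1:1, $r2:4, $r3:4}  ⟨branch taken⟩
[2] sub  $r1, $r1, $r2  →  {$r0:0, $r1:65533, $r2:4, $r3:4}
[5] slt  $r2, $r3, $r2  →  {$r0:0, $r1:65533, $r2:0, $r3:4}

4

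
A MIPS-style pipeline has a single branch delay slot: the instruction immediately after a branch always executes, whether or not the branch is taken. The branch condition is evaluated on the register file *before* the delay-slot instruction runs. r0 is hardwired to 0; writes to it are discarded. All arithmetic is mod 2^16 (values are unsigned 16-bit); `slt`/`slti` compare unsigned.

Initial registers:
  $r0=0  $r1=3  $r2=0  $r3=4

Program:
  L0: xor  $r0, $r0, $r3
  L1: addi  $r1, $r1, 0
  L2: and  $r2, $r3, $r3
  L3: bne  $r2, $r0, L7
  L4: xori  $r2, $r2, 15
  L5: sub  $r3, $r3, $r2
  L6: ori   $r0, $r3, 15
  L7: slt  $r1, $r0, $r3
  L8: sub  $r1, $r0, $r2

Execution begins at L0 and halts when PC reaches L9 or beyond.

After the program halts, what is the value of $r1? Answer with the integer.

[0] xor  $r0, $r0, $r3  →  {$r0:0, $r1:3, $r2:0, $r3:4}
[1] addi  $r1, $r1, 0  →  {$r0:0, $r1:3, $r2:0, $r3:4}
[2] and  $r2, $r3, $r3  →  {$r0:0, $r1:3, $r2:4, $r3:4}
[3] bne  $r2, $r0, L7  →  {$r0:0, $r1:3, $r2:4, $r3:4}  ⟨branch taken⟩
[4] xori  $r2, $r2, 15  →  {$r0:0, $r1:3, $r2:11, $r3:4}
[7] slt  $r1, $r0, $r3  →  {$r0:0, $r1:1, $r2:11, $r3:4}
[8] sub  $r1, $r0, $r2  →  {$r0:0, $r1:65525, $r2:11, $r3:4}

65525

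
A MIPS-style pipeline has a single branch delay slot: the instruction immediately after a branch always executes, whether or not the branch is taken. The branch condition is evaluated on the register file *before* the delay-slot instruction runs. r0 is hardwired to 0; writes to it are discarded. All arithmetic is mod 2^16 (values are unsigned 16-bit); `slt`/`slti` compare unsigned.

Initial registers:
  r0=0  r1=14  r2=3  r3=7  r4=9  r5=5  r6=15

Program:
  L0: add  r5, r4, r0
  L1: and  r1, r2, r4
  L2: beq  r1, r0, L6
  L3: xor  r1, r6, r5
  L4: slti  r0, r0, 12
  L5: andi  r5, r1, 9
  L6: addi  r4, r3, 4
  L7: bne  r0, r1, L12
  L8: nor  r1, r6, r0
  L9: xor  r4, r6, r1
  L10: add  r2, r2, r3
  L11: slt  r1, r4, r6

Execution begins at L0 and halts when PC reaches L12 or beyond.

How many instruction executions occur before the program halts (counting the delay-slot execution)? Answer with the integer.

9

  step pc=0: add  r5, r4, r0  regs=(0,14,3,7,9,9,15)
  step pc=1: and  r1, r2, r4  regs=(0,1,3,7,9,9,15)
  step pc=2: beq  r1, r0, L6  cond=F  regs=(0,1,3,7,9,9,15)
  step pc=3: xor  r1, r6, r5  regs=(0,6,3,7,9,9,15)
  step pc=4: slti  r0, r0, 12  regs=(0,6,3,7,9,9,15)
  step pc=5: andi  r5, r1, 9  regs=(0,6,3,7,9,0,15)
  step pc=6: addi  r4, r3, 4  regs=(0,6,3,7,11,0,15)
  step pc=7: bne  r0, r1, L12  cond=T  regs=(0,6,3,7,11,0,15)
  step pc=8: nor  r1, r6, r0  regs=(0,65520,3,7,11,0,15)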